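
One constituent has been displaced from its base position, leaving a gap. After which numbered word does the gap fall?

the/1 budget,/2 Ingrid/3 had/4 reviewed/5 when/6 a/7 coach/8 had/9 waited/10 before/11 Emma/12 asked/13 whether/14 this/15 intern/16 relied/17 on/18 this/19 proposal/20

5

The displaced element is "the budget" (word 2).
It functions as the direct object of "reviewed", so the gap sits immediately after word 5 ("reviewed").
Base order: Ingrid had reviewed the budget when a coach had waited before Emma asked whether this intern relied on this proposal.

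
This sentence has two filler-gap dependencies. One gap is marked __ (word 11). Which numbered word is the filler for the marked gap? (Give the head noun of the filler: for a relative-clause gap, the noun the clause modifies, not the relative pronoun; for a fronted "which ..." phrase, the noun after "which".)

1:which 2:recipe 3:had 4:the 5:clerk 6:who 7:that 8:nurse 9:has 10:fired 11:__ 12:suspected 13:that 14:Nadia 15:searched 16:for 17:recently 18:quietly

The marked gap is inside the relative clause, the direct object of "fired".
Its filler is the head noun "clerk" (via "who"), at word 5.
(The other dependency links word 2 to a gap after word 16.)

5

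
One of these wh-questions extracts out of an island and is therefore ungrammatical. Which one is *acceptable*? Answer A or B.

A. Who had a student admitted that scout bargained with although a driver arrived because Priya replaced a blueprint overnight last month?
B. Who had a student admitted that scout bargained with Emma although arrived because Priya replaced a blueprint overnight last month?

A

In B, the wh-phrase is extracted from inside an adjunct island (introduced by "although"), which blocks movement.
In A, the extraction path crosses only that-complement boundaries, which are transparent.
So A is grammatical.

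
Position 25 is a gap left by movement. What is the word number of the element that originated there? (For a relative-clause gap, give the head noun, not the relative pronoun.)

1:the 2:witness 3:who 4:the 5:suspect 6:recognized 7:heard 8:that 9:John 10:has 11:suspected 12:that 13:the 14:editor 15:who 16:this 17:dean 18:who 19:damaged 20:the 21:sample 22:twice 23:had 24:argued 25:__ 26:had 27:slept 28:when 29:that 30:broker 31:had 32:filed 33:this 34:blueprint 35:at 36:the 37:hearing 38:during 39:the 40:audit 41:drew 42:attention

14

The gap at 25 is the subject of "slept", inside a relative clause.
The relative pronoun is "who" (word 15); it is bound by the head noun immediately before it.
Its filler is the head noun "editor", at word 14.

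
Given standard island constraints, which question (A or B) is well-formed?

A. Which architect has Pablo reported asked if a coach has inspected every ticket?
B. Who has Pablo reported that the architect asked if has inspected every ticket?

In B, the wh-phrase is extracted from inside a wh-island (introduced by "if"), which blocks movement.
In A, the extraction path crosses only that-complement boundaries, which are transparent.
So A is grammatical.

A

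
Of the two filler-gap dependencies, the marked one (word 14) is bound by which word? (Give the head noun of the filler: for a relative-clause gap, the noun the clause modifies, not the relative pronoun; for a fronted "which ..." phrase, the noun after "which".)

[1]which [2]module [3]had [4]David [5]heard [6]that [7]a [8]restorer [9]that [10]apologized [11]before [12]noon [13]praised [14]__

The marked gap is the direct object of "praised".
Its filler is the fronted wh-phrase "which module", at word 2.
(The other dependency links word 8 to a gap after word 9.)

2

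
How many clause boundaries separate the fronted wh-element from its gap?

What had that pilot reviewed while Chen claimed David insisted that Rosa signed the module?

0

"what" originates inside the matrix clause — no clause boundary is crossed.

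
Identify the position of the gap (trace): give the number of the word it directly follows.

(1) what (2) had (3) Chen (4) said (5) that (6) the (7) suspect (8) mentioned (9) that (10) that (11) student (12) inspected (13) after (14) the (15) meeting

The displaced element is "what" (word 1).
It is linked across 2 clause boundaries (that → that).
It functions as the direct object of "inspected", so the gap sits immediately after word 12 ("inspected").
Base order: Chen had said that the suspect mentioned that that student inspected what after the meeting.

12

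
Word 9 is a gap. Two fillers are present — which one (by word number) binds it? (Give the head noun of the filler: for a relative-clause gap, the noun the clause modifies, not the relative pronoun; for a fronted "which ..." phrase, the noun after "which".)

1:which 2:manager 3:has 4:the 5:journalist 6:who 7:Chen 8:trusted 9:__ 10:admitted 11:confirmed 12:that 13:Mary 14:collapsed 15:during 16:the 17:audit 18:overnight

5

The marked gap is inside the relative clause, the direct object of "trusted".
Its filler is the head noun "journalist" (via "who"), at word 5.
(The other dependency links word 2 to a gap after word 10.)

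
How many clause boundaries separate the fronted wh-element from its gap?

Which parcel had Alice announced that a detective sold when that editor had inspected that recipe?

"which parcel" is extracted from the object of "sold".
Boundaries crossed, outermost first: [that] — 1 in total.

1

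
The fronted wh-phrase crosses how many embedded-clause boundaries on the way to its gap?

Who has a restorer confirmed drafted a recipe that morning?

1

"who" is extracted from the subject of "drafted".
Boundaries crossed, outermost first: [Ø] — 1 in total.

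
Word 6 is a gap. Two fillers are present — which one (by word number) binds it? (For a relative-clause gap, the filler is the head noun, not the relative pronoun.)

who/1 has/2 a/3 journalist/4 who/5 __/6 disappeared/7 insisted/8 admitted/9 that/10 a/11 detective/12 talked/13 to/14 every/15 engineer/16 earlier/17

4

The marked gap is inside the relative clause, the subject of "disappeared".
Its filler is the head noun "journalist" (via "who"), at word 4.
(The other dependency links word 1 to a gap after word 8.)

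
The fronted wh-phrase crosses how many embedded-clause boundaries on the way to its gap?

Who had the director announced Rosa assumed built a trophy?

2

"who" is extracted from the subject of "built".
Boundaries crossed, outermost first: [Ø], [Ø] — 2 in total.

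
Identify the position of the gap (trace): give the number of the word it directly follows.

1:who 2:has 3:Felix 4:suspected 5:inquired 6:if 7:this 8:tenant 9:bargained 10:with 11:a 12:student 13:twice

The displaced element is "who" (word 1).
It is linked across 1 clause boundary (Ø).
It functions as the subject of "inquired", so the gap sits immediately after word 4 ("suspected").
Base order: Felix has suspected that who inquired if this tenant bargained with a student twice.

4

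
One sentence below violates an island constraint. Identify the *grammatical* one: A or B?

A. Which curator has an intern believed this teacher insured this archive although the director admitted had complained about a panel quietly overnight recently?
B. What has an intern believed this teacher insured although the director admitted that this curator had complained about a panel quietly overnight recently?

In A, the wh-phrase is extracted from inside an adjunct island (introduced by "although"), which blocks movement.
In B, the extraction path crosses only that-complement boundaries, which are transparent.
So B is grammatical.

B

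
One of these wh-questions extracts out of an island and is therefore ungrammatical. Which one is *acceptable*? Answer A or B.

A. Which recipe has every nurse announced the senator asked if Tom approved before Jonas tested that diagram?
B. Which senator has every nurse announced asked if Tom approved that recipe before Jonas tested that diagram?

In A, the wh-phrase is extracted from inside a wh-island (introduced by "if"), which blocks movement.
In B, the extraction path crosses only that-complement boundaries, which are transparent.
So B is grammatical.

B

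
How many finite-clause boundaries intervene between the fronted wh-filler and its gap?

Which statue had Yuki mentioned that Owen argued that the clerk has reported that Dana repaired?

3

"which statue" is extracted from the object of "repaired".
Boundaries crossed, outermost first: [that], [that], [that] — 3 in total.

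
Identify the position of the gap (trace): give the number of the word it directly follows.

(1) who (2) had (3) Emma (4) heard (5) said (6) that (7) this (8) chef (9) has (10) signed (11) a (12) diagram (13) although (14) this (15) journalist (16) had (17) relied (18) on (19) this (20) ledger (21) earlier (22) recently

4

The displaced element is "who" (word 1).
It is linked across 1 clause boundary (Ø).
It functions as the subject of "said", so the gap sits immediately after word 4 ("heard").
Base order: Emma had heard who said that this chef has signed a diagram although this journalist had relied on this ledger earlier recently.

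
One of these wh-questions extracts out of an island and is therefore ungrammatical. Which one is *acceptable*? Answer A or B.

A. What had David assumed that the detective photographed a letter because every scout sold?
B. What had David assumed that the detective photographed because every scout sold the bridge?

In A, the wh-phrase is extracted from inside an adjunct island (introduced by "because"), which blocks movement.
In B, the extraction path crosses only that-complement boundaries, which are transparent.
So B is grammatical.

B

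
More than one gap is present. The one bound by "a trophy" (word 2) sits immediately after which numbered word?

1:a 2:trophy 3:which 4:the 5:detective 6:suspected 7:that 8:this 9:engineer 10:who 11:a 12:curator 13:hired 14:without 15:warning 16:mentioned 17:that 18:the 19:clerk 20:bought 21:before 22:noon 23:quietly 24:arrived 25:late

The displaced element is "a trophy" (word 2).
It is linked across 2 clause boundaries (that → that).
It functions as the direct object of "bought", so the gap sits immediately after word 20 ("bought").
Base order: The detective suspected that this engineer who a curator hired without warning mentioned that the clerk bought a trophy before noon quietly.

20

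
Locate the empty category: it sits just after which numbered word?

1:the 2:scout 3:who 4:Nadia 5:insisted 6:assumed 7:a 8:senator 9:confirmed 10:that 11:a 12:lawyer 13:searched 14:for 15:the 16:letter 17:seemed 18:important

The displaced element is "the scout" (word 2).
It is linked across 1 clause boundary (Ø).
It functions as the subject of "assumed", so the gap sits immediately after word 5 ("insisted").
Base order: Nadia insisted that the scout assumed a senator confirmed that a lawyer searched for the letter.

5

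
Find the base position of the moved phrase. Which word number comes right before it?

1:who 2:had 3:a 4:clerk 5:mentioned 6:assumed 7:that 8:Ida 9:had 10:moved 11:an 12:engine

5

The displaced element is "who" (word 1).
It is linked across 1 clause boundary (Ø).
It functions as the subject of "assumed", so the gap sits immediately after word 5 ("mentioned").
Base order: A clerk had mentioned that who assumed that Ida had moved an engine.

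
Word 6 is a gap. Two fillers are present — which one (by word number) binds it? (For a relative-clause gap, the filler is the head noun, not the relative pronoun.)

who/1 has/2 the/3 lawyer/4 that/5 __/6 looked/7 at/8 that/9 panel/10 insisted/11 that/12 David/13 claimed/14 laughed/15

The marked gap is inside the relative clause, the subject of "looked".
Its filler is the head noun "lawyer" (via "that"), at word 4.
(The other dependency links word 1 to a gap after word 14.)

4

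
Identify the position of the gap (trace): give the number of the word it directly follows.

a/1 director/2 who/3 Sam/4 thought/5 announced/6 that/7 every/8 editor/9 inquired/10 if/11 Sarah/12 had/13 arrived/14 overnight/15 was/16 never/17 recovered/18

5

The displaced element is "a director" (word 2).
It is linked across 1 clause boundary (Ø).
It functions as the subject of "announced", so the gap sits immediately after word 5 ("thought").
Base order: Sam thought that a director announced that every editor inquired if Sarah had arrived overnight.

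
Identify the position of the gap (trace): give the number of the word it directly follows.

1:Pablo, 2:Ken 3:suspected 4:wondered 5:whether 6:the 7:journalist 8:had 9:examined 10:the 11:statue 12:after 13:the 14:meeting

The displaced element is "Pablo" (word 1).
It is linked across 1 clause boundary (Ø).
It functions as the subject of "wondered", so the gap sits immediately after word 3 ("suspected").
Base order: Ken suspected Pablo wondered whether the journalist had examined the statue after the meeting.

3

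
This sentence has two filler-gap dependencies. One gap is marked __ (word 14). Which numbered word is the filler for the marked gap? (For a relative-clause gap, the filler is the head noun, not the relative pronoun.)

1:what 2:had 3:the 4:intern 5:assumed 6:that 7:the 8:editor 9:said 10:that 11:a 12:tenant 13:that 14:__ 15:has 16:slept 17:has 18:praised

The marked gap is inside the relative clause, the subject of "slept".
Its filler is the head noun "tenant" (via "that"), at word 12.
(The other dependency links word 1 to a gap after word 18.)

12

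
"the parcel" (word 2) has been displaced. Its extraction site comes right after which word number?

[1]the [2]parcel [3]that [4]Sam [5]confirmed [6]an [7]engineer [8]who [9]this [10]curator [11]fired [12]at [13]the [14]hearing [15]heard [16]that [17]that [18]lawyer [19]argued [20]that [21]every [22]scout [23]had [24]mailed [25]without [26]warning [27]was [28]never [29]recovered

The displaced element is "the parcel" (word 2).
It is linked across 3 clause boundaries (Ø → that → that).
It functions as the direct object of "mailed", so the gap sits immediately after word 24 ("mailed").
Base order: Sam confirmed an engineer who this curator fired at the hearing heard that that lawyer argued that every scout had mailed the parcel without warning.

24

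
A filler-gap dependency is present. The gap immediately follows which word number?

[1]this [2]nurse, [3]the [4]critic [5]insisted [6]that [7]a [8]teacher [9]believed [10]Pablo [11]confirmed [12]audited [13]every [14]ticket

11

The displaced element is "this nurse" (word 2).
It is linked across 3 clause boundaries (that → Ø → Ø).
It functions as the subject of "audited", so the gap sits immediately after word 11 ("confirmed").
Base order: The critic insisted that a teacher believed Pablo confirmed that this nurse audited every ticket.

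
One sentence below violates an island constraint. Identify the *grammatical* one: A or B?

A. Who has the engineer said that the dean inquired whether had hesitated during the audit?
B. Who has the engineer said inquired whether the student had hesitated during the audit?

B

In A, the wh-phrase is extracted from inside a wh-island (introduced by "whether"), which blocks movement.
In B, the extraction path crosses only that-complement boundaries, which are transparent.
So B is grammatical.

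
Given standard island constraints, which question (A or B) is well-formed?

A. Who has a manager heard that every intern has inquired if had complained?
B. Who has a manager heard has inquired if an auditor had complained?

In A, the wh-phrase is extracted from inside a wh-island (introduced by "if"), which blocks movement.
In B, the extraction path crosses only that-complement boundaries, which are transparent.
So B is grammatical.

B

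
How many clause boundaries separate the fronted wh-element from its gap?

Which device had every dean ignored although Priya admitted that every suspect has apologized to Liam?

0

"which device" originates inside the matrix clause — no clause boundary is crossed.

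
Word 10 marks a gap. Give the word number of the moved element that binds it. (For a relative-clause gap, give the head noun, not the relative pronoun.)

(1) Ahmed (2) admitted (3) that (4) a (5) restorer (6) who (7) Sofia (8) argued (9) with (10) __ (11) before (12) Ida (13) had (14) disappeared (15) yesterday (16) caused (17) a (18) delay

5

The gap at 10 is the prepositional object of "argued", inside a relative clause.
The relative pronoun is "who" (word 6); it is bound by the head noun immediately before it.
Its filler is the head noun "restorer", at word 5.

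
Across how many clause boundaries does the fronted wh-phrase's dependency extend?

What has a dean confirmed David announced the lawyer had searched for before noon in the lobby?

"what" is extracted from the PP object of "searched".
Boundaries crossed, outermost first: [Ø], [Ø] — 2 in total.

2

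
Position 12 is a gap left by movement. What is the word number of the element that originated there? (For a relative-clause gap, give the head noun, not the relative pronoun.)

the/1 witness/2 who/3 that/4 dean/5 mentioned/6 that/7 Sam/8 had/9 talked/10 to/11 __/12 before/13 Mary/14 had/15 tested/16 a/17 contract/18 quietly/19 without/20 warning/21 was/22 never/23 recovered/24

2

The gap at 12 is the prepositional object of "talked", inside a relative clause.
The relative pronoun is "who" (word 3); it is bound by the head noun immediately before it.
Its filler is the head noun "witness", at word 2.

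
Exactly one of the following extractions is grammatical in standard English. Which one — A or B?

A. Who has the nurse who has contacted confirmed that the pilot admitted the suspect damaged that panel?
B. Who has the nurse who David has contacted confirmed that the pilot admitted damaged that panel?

In A, the wh-phrase is extracted from inside a complex-NP island (relative clause) (introduced by "who"), which blocks movement.
In B, the extraction path crosses only that-complement boundaries, which are transparent.
So B is grammatical.

B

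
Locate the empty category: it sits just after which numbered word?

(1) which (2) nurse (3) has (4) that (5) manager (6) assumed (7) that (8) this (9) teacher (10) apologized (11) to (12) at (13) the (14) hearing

11

The displaced element is "which nurse" (word 2).
It is linked across 1 clause boundary (that).
It functions as the object of the preposition "to" of "apologized", so the gap sits immediately after word 11 ("to").
Base order: That manager has assumed that this teacher apologized to which nurse at the hearing.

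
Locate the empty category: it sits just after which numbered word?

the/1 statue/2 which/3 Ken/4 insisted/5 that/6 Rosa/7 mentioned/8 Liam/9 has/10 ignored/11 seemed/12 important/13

The displaced element is "the statue" (word 2).
It is linked across 2 clause boundaries (that → Ø).
It functions as the direct object of "ignored", so the gap sits immediately after word 11 ("ignored").
Base order: Ken insisted that Rosa mentioned Liam has ignored the statue.

11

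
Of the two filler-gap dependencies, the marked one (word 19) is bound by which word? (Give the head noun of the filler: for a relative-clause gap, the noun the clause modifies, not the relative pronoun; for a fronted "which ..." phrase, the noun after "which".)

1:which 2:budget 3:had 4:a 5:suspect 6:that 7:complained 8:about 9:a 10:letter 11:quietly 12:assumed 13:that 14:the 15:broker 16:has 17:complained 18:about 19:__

The marked gap is the object of the preposition "about" of "complained".
Its filler is the fronted wh-phrase "which budget", at word 2.
(The other dependency links word 5 to a gap after word 6.)

2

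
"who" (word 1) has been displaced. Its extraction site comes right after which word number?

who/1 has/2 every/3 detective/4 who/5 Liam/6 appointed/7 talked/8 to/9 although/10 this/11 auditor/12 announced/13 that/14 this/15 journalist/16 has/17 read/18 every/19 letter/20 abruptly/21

The displaced element is "who" (word 1).
It functions as the object of the preposition "to" of "talked", so the gap sits immediately after word 9 ("to").
Base order: Every detective who Liam appointed has talked to who although this auditor announced that this journalist has read every letter abruptly.

9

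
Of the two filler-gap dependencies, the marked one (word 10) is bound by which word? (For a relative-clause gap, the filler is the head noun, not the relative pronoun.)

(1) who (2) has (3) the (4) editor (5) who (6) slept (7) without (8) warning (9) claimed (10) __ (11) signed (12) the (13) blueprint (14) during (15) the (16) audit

The marked gap is the subject of "signed".
Its filler is the fronted wh-phrase "who", at word 1.
(The other dependency links word 4 to a gap after word 5.)

1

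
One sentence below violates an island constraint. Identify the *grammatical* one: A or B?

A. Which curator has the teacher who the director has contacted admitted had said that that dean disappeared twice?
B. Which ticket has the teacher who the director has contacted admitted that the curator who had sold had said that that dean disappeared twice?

A

In B, the wh-phrase is extracted from inside a complex-NP island (relative clause) (introduced by "who"), which blocks movement.
In A, the extraction path crosses only that-complement boundaries, which are transparent.
So A is grammatical.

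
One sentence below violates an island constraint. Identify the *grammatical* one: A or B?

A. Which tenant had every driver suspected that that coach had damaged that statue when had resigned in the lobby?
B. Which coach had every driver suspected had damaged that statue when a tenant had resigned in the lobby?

B

In A, the wh-phrase is extracted from inside an adjunct island (introduced by "when"), which blocks movement.
In B, the extraction path crosses only that-complement boundaries, which are transparent.
So B is grammatical.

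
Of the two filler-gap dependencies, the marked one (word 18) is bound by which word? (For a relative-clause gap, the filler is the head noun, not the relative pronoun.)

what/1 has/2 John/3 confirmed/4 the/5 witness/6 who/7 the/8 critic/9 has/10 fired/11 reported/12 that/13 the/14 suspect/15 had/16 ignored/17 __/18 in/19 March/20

The marked gap is the direct object of "ignored".
Its filler is the fronted wh-phrase "what", at word 1.
(The other dependency links word 6 to a gap after word 11.)

1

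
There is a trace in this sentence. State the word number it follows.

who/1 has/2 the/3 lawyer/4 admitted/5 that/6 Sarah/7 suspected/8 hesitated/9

8

The displaced element is "who" (word 1).
It is linked across 2 clause boundaries (that → Ø).
It functions as the subject of "hesitated", so the gap sits immediately after word 8 ("suspected").
Base order: The lawyer has admitted that Sarah suspected that who hesitated.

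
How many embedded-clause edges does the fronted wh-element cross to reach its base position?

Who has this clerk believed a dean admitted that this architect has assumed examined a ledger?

3

"who" is extracted from the subject of "examined".
Boundaries crossed, outermost first: [Ø], [that], [Ø] — 3 in total.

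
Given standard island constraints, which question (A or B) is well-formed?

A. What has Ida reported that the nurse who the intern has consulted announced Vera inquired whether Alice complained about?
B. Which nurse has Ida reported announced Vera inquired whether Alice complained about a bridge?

B

In A, the wh-phrase is extracted from inside a wh-island (introduced by "whether"), which blocks movement.
In B, the extraction path crosses only that-complement boundaries, which are transparent.
So B is grammatical.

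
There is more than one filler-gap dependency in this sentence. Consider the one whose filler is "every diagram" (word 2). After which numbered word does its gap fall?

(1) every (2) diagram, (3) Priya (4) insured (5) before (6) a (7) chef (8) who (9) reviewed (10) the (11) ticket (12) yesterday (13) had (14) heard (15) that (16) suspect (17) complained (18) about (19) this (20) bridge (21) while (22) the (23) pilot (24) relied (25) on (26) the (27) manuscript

The displaced element is "every diagram" (word 2).
It functions as the direct object of "insured", so the gap sits immediately after word 4 ("insured").
Base order: Priya insured every diagram before a chef who reviewed the ticket yesterday had heard that suspect complained about this bridge while the pilot relied on the manuscript.

4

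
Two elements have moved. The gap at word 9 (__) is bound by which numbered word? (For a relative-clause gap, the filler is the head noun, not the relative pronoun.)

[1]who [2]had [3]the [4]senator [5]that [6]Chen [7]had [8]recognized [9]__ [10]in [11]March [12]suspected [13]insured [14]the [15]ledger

4

The marked gap is inside the relative clause, the direct object of "recognized".
Its filler is the head noun "senator" (via "that"), at word 4.
(The other dependency links word 1 to a gap after word 12.)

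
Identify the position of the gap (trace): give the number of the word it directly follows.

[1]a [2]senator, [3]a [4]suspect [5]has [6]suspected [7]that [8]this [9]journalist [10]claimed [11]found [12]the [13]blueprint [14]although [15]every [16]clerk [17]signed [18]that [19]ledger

The displaced element is "a senator" (word 2).
It is linked across 2 clause boundaries (that → Ø).
It functions as the subject of "found", so the gap sits immediately after word 10 ("claimed").
Base order: A suspect has suspected that this journalist claimed that a senator found the blueprint although every clerk signed that ledger.

10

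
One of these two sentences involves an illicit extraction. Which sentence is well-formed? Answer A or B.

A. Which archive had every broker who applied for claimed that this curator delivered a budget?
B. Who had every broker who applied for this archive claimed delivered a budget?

In A, the wh-phrase is extracted from inside a complex-NP island (relative clause) (introduced by "who"), which blocks movement.
In B, the extraction path crosses only that-complement boundaries, which are transparent.
So B is grammatical.

B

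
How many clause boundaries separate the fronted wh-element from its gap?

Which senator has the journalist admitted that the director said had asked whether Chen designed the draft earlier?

2

"which senator" is extracted from the subject of "asked".
Boundaries crossed, outermost first: [that], [Ø] — 2 in total.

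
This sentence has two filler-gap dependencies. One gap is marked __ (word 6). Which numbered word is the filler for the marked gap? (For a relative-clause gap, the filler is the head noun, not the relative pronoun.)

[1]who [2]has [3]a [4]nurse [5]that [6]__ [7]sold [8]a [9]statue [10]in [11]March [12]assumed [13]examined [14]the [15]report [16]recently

The marked gap is inside the relative clause, the subject of "sold".
Its filler is the head noun "nurse" (via "that"), at word 4.
(The other dependency links word 1 to a gap after word 12.)

4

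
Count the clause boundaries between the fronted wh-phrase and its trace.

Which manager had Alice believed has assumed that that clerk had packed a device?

"which manager" is extracted from the subject of "assumed".
Boundaries crossed, outermost first: [Ø] — 1 in total.

1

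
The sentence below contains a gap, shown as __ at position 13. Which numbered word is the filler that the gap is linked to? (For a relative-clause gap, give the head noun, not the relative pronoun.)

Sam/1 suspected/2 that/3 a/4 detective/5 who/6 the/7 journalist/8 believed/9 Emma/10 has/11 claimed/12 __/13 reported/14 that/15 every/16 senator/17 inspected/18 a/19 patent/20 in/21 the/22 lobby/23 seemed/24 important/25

The gap at 13 is the subject of "reported", inside a relative clause.
The relative pronoun is "who" (word 6); it is bound by the head noun immediately before it.
Its filler is the head noun "detective", at word 5.

5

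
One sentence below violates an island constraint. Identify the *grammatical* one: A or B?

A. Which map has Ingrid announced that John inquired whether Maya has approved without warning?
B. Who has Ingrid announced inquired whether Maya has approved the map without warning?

B

In A, the wh-phrase is extracted from inside a wh-island (introduced by "whether"), which blocks movement.
In B, the extraction path crosses only that-complement boundaries, which are transparent.
So B is grammatical.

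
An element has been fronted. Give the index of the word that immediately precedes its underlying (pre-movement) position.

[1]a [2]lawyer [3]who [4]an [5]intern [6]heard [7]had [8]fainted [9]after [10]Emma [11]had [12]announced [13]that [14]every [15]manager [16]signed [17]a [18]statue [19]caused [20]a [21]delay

6

The displaced element is "a lawyer" (word 2).
It is linked across 1 clause boundary (Ø).
It functions as the subject of "fainted", so the gap sits immediately after word 6 ("heard").
Base order: An intern heard that a lawyer had fainted after Emma had announced that every manager signed a statue.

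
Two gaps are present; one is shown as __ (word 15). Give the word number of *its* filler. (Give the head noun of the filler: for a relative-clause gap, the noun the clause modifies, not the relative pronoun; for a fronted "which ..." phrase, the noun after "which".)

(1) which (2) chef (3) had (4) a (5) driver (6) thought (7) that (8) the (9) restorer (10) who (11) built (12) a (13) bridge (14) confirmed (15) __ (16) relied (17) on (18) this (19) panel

The marked gap is the subject of "relied".
Its filler is the fronted wh-phrase "which chef", at word 2.
(The other dependency links word 9 to a gap after word 10.)

2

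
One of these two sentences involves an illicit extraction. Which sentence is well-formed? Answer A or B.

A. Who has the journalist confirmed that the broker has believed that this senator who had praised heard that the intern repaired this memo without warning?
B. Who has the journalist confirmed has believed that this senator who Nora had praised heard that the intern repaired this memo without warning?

In A, the wh-phrase is extracted from inside a complex-NP island (relative clause) (introduced by "who"), which blocks movement.
In B, the extraction path crosses only that-complement boundaries, which are transparent.
So B is grammatical.

B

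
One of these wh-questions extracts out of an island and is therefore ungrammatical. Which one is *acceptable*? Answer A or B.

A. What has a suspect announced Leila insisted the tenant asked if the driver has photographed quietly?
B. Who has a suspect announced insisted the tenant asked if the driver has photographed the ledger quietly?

In A, the wh-phrase is extracted from inside a wh-island (introduced by "if"), which blocks movement.
In B, the extraction path crosses only that-complement boundaries, which are transparent.
So B is grammatical.

B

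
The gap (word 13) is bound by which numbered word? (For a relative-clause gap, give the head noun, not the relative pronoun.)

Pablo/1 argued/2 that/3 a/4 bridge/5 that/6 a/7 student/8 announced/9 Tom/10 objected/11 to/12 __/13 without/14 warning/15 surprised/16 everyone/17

The gap at 13 is the prepositional object of "objected", inside a relative clause.
The relative pronoun is "that" (word 6); it is bound by the head noun immediately before it.
Its filler is the head noun "bridge", at word 5.

5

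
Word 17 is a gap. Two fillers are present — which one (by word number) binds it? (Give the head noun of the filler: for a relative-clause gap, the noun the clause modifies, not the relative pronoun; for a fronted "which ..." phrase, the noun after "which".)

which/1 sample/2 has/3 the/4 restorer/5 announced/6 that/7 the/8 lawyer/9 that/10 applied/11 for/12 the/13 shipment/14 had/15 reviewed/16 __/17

2

The marked gap is the direct object of "reviewed".
Its filler is the fronted wh-phrase "which sample", at word 2.
(The other dependency links word 9 to a gap after word 10.)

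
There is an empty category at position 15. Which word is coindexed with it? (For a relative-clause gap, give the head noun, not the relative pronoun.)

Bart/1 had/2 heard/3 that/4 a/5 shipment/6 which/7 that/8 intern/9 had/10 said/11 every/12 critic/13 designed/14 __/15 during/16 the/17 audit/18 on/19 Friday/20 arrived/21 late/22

The gap at 15 is the object of "designed", inside a relative clause.
The relative pronoun is "which" (word 7); it is bound by the head noun immediately before it.
Its filler is the head noun "shipment", at word 6.

6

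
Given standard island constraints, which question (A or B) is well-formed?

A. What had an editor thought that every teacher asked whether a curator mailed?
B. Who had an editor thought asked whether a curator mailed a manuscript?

B

In A, the wh-phrase is extracted from inside a wh-island (introduced by "whether"), which blocks movement.
In B, the extraction path crosses only that-complement boundaries, which are transparent.
So B is grammatical.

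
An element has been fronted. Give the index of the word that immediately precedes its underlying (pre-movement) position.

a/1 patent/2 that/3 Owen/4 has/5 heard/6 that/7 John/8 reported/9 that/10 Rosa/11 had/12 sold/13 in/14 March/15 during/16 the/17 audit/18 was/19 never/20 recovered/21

13

The displaced element is "a patent" (word 2).
It is linked across 2 clause boundaries (that → that).
It functions as the direct object of "sold", so the gap sits immediately after word 13 ("sold").
Base order: Owen has heard that John reported that Rosa had sold a patent in March during the audit.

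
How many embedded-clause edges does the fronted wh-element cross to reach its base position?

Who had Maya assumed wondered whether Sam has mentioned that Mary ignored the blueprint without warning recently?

"who" is extracted from the subject of "wondered".
Boundaries crossed, outermost first: [Ø] — 1 in total.

1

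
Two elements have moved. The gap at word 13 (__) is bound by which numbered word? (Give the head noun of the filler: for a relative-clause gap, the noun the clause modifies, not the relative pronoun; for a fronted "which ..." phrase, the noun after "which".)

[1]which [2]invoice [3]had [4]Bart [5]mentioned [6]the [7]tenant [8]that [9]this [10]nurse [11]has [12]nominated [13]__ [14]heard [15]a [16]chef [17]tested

The marked gap is inside the relative clause, the direct object of "nominated".
Its filler is the head noun "tenant" (via "that"), at word 7.
(The other dependency links word 2 to a gap after word 17.)

7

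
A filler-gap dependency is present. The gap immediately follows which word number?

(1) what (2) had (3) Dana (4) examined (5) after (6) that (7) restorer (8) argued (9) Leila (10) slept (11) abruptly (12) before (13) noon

The displaced element is "what" (word 1).
It functions as the direct object of "examined", so the gap sits immediately after word 4 ("examined").
Base order: Dana had examined what after that restorer argued Leila slept abruptly before noon.

4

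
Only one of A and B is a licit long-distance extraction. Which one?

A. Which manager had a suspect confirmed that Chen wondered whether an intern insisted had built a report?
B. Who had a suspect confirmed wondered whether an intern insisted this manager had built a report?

B

In A, the wh-phrase is extracted from inside a wh-island (introduced by "whether"), which blocks movement.
In B, the extraction path crosses only that-complement boundaries, which are transparent.
So B is grammatical.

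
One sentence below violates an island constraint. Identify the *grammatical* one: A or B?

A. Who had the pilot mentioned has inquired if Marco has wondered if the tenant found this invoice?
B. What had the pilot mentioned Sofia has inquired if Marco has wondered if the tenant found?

In B, the wh-phrase is extracted from inside a wh-island (introduced by "if"), which blocks movement.
In A, the extraction path crosses only that-complement boundaries, which are transparent.
So A is grammatical.

A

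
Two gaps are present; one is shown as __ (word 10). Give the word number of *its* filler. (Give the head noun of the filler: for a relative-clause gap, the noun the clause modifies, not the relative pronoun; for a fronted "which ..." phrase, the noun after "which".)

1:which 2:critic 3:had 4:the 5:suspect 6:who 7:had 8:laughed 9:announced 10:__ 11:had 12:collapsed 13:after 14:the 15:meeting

2

The marked gap is the subject of "collapsed".
Its filler is the fronted wh-phrase "which critic", at word 2.
(The other dependency links word 5 to a gap after word 6.)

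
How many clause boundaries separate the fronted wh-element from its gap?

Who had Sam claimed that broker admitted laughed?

"who" is extracted from the subject of "laughed".
Boundaries crossed, outermost first: [Ø], [Ø] — 2 in total.

2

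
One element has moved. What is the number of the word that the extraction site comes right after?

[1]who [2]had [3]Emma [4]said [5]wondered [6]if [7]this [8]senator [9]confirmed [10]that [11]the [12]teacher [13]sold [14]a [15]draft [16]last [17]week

4

The displaced element is "who" (word 1).
It is linked across 1 clause boundary (Ø).
It functions as the subject of "wondered", so the gap sits immediately after word 4 ("said").
Base order: Emma had said that who wondered if this senator confirmed that the teacher sold a draft last week.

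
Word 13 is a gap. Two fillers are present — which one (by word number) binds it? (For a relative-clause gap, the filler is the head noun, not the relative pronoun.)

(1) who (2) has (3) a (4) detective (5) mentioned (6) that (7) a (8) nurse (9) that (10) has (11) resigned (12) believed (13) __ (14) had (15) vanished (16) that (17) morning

1

The marked gap is the subject of "vanished".
Its filler is the fronted wh-phrase "who", at word 1.
(The other dependency links word 8 to a gap after word 9.)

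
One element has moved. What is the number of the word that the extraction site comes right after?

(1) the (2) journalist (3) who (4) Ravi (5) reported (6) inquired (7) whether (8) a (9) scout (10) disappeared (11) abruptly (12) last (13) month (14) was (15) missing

The displaced element is "the journalist" (word 2).
It is linked across 1 clause boundary (Ø).
It functions as the subject of "inquired", so the gap sits immediately after word 5 ("reported").
Base order: Ravi reported that the journalist inquired whether a scout disappeared abruptly last month.

5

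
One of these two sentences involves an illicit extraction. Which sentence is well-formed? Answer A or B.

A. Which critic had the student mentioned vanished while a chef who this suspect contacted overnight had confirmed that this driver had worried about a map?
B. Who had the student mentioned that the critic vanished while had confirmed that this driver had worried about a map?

In B, the wh-phrase is extracted from inside an adjunct island (introduced by "while"), which blocks movement.
In A, the extraction path crosses only that-complement boundaries, which are transparent.
So A is grammatical.

A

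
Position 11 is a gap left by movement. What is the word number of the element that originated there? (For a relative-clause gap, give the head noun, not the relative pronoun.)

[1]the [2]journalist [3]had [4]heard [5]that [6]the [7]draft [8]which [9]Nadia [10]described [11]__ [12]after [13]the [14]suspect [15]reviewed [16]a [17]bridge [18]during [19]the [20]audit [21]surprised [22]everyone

The gap at 11 is the object of "described", inside a relative clause.
The relative pronoun is "which" (word 8); it is bound by the head noun immediately before it.
Its filler is the head noun "draft", at word 7.

7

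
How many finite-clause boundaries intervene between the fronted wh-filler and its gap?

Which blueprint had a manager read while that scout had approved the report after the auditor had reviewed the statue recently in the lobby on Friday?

0

"which blueprint" originates inside the matrix clause — no clause boundary is crossed.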